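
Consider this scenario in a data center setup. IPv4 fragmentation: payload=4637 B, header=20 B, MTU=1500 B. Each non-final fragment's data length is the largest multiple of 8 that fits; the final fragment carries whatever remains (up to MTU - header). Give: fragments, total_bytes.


Max data per non-final fragment = floor((MTU - header)/8)*8 = floor((1500 - 20)/8)*8 = floor(1480/8)*8 = 1480 B
Final fragment needs no 8-byte alignment: it can carry up to MTU - header = 1480 B
Non-final fragments needed = ceil((payload - 1480) / 1480) = ceil(3157/1480) = ceil(2.1331) = 3
Number of fragments = 3 + 1 = 4
Fragment sizes (data): 3 * 1480 B + 197 B (last, 197 <= 1480 OK)
Total bytes sent = payload + n_frags * header = 4637 + 4*20 = 4637 + 80 = 4717 B

4, 4717


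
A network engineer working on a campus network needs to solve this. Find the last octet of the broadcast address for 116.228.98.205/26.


Given: IP = 116.228.98.205, prefix = /26
Host bits = 32 - 26 = 6
Network last octet = 205 AND mask = 192
Host part size = 2^6 - 1 = 63
Broadcast last octet = 192 OR 63 = 255

255


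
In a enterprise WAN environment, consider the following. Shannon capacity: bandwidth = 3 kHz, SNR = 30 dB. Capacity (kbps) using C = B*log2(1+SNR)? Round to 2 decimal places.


Given: B = 3 kHz, SNR = 30 dB
SNR linear = 10^(30/10) = 1000
1 + SNR = 1001
log2(1001) = 9.9672262588
C = 3 * 1000 * 9.9672262588 = 29901.6788 bps
C = 29.901679 kbps -> 29.90 kbps (2 dp)

29.90


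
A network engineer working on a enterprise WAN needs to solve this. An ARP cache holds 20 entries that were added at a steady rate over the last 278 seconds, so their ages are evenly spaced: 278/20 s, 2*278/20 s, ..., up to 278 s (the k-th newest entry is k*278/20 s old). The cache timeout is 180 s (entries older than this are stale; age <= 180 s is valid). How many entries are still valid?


Ages are k * 278/20 s for k = 1..20 (spacing = 13.9000 s).
Entry k is valid iff k * 278/20 <= 180 iff k <= 20 * 180 / 278 = 12.9496
n_valid = floor(12.9496) = 12
(n_stale = 20 - 12 = 8)

12


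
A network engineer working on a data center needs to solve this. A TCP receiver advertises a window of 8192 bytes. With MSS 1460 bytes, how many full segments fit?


Given: RWND = 8192 bytes, MSS = 1460 bytes
Full segments = floor(RWND / MSS)
Full segments = floor(8192 / 1460)
Full segments = floor(5.611) = 5

5


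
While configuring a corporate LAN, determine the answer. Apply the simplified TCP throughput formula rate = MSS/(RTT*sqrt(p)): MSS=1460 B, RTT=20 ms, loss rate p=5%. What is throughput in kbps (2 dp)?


Given: MSS = 1460 bytes, RTT = 20 ms, loss = 5%
RTT in seconds = 20 / 1000 = 0.02
Loss rate = 5% = 0.05
sqrt(loss) = sqrt(0.05) = 0.223606797750
Throughput (bytes/s) = 1460 / (0.02 * 0.223606797750) = 326465.9247
Throughput (kbps) = 326465.9247 * 8 / 1000 = 2611.727398 -> 2611.73 kbps (2 dp)

2611.73


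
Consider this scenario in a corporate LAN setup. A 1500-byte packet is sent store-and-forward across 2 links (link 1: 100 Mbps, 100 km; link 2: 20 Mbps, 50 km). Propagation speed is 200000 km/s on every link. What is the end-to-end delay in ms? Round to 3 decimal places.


Packet = 1500 bytes = 12000 bits. Store-and-forward: sum (t_trans + t_prop) per link.
Link 1: t_trans = 12000/(100*10^6) s = 0.1200 ms; t_prop = 100/200000 s = 0.5000 ms; subtotal = 0.6200 ms
Link 2: t_trans = 12000/(20*10^6) s = 0.6000 ms; t_prop = 50/200000 s = 0.2500 ms; subtotal = 0.8500 ms
End-to-end = 0.6200 + 0.8500 = 1.4700 ms -> 1.470 ms (3 dp)

1.470


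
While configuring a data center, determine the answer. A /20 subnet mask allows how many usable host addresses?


Given: subnet mask /20
Host bits = 32 - 20 = 12
Total addresses = 2^12 = 4096
Usable hosts = 4096 - 2 (network + broadcast) = 4094

4094


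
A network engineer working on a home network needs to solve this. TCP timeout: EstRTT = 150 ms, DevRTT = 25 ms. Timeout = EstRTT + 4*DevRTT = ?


Given: EstRTT = 150 ms, DevRTT = 25 ms
Timeout = EstRTT + 4 * DevRTT
4 * DevRTT = 4 * 25 = 100
Timeout = 150 + 100 = 250 ms

250


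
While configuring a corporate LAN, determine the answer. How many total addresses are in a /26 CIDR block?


Given: CIDR prefix /26
Host bits = 32 - 26 = 6
Total addresses = 2^6 = 64

64


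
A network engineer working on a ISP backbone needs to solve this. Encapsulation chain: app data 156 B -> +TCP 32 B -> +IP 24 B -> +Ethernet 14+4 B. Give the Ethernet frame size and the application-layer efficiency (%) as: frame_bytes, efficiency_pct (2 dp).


TCP segment = 156 + 32 = 188 B
IP packet = 188 + 24 = 212 B
Ethernet frame = 212 + 14 + 4 = 230 B
Efficiency = app / frame = 156 / 230 = 0.678261 = 67.8261% -> 67.83% (2 dp)

230, 67.83


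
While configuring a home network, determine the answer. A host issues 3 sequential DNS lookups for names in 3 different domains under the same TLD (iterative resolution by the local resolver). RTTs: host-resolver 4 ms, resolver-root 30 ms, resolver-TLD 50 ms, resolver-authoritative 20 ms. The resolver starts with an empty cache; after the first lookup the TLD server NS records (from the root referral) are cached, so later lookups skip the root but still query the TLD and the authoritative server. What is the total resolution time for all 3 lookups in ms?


Lookup 1 (cold cache): local + root + TLD + auth = 4 + 30 + 50 + 20 = 104 ms
Lookups 2..3 (TLD NS cached -> skip root; new domain -> still ask TLD and auth): local + TLD + auth = 4 + 50 + 20 = 74 ms each
Remaining 2 lookups: 2 * 74 = 148 ms
Total = 104 + 148 = 252 ms

252


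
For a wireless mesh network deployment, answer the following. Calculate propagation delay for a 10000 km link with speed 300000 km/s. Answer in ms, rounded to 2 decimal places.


Given: distance = 10000 km, speed = 300000 km/s
Delay = distance / speed = 10000 / 300000 seconds
Delay in ms = 10000 * 1000 / 300000
Delay = 33.3333 ms
Rounded to 2 dp = 33.33 ms

33.33


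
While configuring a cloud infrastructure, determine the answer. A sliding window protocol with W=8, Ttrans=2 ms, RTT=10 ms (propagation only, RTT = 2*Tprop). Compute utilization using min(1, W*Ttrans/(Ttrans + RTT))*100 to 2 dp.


Given: W = 8, Ttrans = 2 ms, RTT = 10 ms (= 2 * Tprop, Tprop = 5 ms)
Cycle time = Ttrans + RTT = 2 + 10 = 12 ms (first packet sent until its ACK returns)
W * Ttrans = 8 * 2 = 16 ms of sending per cycle
W * Ttrans / (Ttrans + RTT) = 16 / 12 = 1.333333
U = min(1, 1.333333) = 1.000000
U% = 100.00%

100.00


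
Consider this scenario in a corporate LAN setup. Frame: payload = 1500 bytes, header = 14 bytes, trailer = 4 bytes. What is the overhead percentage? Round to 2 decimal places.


Given: payload = 1500 B, header = 14 B, trailer = 4 B
Overhead bytes = header + trailer = 14 + 4 = 18
Total frame = payload + overhead = 1500 + 18 = 1518
Overhead % = 18 / 1518 * 100 = 1.1858% -> 1.19% (2 dp)

1.19


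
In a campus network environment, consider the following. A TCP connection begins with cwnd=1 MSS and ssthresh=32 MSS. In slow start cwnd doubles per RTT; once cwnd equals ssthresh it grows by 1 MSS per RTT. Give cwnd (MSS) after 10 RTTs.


RTT 0: cwnd = 1 MSS (initial)
RTT 1: cwnd = 2 MSS (slow start, doubled)
RTT 2: cwnd = 4 MSS (slow start, doubled)
RTT 3: cwnd = 8 MSS (slow start, doubled)
RTT 4: cwnd = 16 MSS (slow start, doubled)
RTT 5: cwnd = 32 MSS (slow start, doubled)
RTT 6: cwnd = 33 MSS (congestion avoidance, +1)
RTT 7: cwnd = 34 MSS (congestion avoidance, +1)
RTT 8: cwnd = 35 MSS (congestion avoidance, +1)
RTT 9: cwnd = 36 MSS (congestion avoidance, +1)
RTT 10: cwnd = 37 MSS (congestion avoidance, +1)

37


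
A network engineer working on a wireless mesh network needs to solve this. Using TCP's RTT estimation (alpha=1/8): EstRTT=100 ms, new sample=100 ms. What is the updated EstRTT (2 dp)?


Given: EstRTT = 100 ms, SampleRTT = 100 ms, alpha = 1/8
New EstRTT = (1 - alpha) * EstRTT + alpha * SampleRTT
(7/8) * 100 = 87.5
(1/8) * 100 = 12.5
New EstRTT = 87.5 + 12.5 = 100 ms -> 100.00 ms (2 dp)

100.00


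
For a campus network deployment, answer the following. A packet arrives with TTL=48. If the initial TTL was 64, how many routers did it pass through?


Given: initial TTL = 64, received TTL = 48
Hops = initial TTL - received TTL
Hops = 64 - 48 = 16

16


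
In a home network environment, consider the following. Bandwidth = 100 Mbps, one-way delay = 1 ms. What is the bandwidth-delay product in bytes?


Given: bandwidth = 100 Mbps, delay = 1 ms
BDP in bits = 100 * 10^6 * 1 / 1000
BDP in bits = 100000
BDP in bytes = 100000 / 8 = 12500

12500


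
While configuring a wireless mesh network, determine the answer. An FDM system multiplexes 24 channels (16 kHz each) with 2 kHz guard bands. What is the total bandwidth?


Given: 24 channels, 16 kHz each, guard = 2 kHz
Channel bandwidth = 24 * 16 = 384 kHz
Guard bands = 23 gaps * 2 kHz = 46 kHz
Total = 384 + 46 = 430 kHz

430


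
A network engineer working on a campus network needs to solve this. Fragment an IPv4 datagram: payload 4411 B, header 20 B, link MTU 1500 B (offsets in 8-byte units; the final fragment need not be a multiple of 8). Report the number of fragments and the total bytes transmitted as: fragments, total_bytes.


Max data per non-final fragment = floor((MTU - header)/8)*8 = floor((1500 - 20)/8)*8 = floor(1480/8)*8 = 1480 B
Final fragment needs no 8-byte alignment: it can carry up to MTU - header = 1480 B
Non-final fragments needed = ceil((payload - 1480) / 1480) = ceil(2931/1480) = ceil(1.9804) = 2
Number of fragments = 2 + 1 = 3
Fragment sizes (data): 2 * 1480 B + 1451 B (last, 1451 <= 1480 OK)
Total bytes sent = payload + n_frags * header = 4411 + 3*20 = 4411 + 60 = 4471 B

3, 4471


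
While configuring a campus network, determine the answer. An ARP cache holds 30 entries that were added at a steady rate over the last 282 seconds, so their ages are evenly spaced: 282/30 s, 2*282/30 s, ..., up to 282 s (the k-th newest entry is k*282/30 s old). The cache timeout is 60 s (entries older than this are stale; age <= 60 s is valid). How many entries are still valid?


Ages are k * 282/30 s for k = 1..30 (spacing = 9.4000 s).
Entry k is valid iff k * 282/30 <= 60 iff k <= 30 * 60 / 282 = 6.3830
n_valid = floor(6.3830) = 6
(n_stale = 30 - 6 = 24)

6


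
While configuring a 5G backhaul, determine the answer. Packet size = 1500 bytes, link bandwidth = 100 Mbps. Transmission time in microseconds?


Given: packet = 1500 bytes, bandwidth = 100 Mbps
Packet in bits = 1500 * 8 = 12000 bits
Bandwidth = 100 * 10^6 = 100000000 bps
Time = 12000 / 100000000 seconds
Time in us = 12000 * 10^6 / 100000000 = 120

120


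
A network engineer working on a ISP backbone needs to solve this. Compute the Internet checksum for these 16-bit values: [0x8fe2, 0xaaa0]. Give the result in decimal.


Given words: [0x8fe2, 0xaaa0]
Step 1: Sum all words
Raw sum = 36834 + 43680 = 80514
Step 2: Fold carry: (14978 + 1) = 14979
One's complement = ~14979 & 0xFFFF = 50556

50556


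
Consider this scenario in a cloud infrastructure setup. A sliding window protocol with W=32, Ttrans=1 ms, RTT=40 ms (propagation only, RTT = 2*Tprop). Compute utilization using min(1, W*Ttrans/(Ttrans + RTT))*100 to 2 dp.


Given: W = 32, Ttrans = 1 ms, RTT = 40 ms (= 2 * Tprop, Tprop = 20 ms)
Cycle time = Ttrans + RTT = 1 + 40 = 41 ms (first packet sent until its ACK returns)
W * Ttrans = 32 * 1 = 32 ms of sending per cycle
W * Ttrans / (Ttrans + RTT) = 32 / 41 = 0.780488
U = min(1, 0.780488) = 0.780488
U% = 78.05%

78.05


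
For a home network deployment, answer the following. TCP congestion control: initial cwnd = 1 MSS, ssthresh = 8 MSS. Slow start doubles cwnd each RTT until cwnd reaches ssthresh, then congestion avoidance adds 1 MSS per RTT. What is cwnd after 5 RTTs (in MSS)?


RTT 0: cwnd = 1 MSS (initial)
RTT 1: cwnd = 2 MSS (slow start, doubled)
RTT 2: cwnd = 4 MSS (slow start, doubled)
RTT 3: cwnd = 8 MSS (slow start, doubled)
RTT 4: cwnd = 9 MSS (congestion avoidance, +1)
RTT 5: cwnd = 10 MSS (congestion avoidance, +1)

10


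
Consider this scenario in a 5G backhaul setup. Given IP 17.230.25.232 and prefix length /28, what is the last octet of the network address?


Given: IP = 17.230.25.232, prefix = /28
Subnet mask = 255.255.255.240
Last octet of IP: 232
Last octet of mask: 240
Network last octet = 232 AND 240 = 224

224


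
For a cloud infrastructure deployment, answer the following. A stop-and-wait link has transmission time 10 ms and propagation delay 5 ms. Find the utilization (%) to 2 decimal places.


Given: Ttrans = 10 ms, Tprop = 5 ms
RTT = 2 * Tprop = 2 * 5 = 10 ms
U = Ttrans / (Ttrans + RTT)
U = 10 / (10 + 10)
U = 10 / 20 = 0.5
U% = 50.00%

50.00


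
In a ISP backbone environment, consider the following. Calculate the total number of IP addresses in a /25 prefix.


Given: CIDR prefix /25
Host bits = 32 - 25 = 7
Total addresses = 2^7 = 128

128


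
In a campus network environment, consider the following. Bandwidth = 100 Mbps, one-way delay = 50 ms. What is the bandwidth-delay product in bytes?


Given: bandwidth = 100 Mbps, delay = 50 ms
BDP in bits = 100 * 10^6 * 50 / 1000
BDP in bits = 5000000
BDP in bytes = 5000000 / 8 = 625000

625000


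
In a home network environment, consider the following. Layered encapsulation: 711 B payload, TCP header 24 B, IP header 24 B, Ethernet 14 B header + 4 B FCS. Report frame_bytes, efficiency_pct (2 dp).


TCP segment = 711 + 24 = 735 B
IP packet = 735 + 24 = 759 B
Ethernet frame = 759 + 14 + 4 = 777 B
Efficiency = app / frame = 711 / 777 = 0.915058 = 91.5058% -> 91.51% (2 dp)

777, 91.51


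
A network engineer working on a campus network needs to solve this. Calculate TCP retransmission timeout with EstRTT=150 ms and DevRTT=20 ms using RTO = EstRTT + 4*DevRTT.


Given: EstRTT = 150 ms, DevRTT = 20 ms
Timeout = EstRTT + 4 * DevRTT
4 * DevRTT = 4 * 20 = 80
Timeout = 150 + 80 = 230 ms

230


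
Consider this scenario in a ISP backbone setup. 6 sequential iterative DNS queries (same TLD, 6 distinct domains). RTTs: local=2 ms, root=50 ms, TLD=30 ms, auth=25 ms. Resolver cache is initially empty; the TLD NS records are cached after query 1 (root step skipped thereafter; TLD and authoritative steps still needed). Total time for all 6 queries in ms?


Lookup 1 (cold cache): local + root + TLD + auth = 2 + 50 + 30 + 25 = 107 ms
Lookups 2..6 (TLD NS cached -> skip root; new domain -> still ask TLD and auth): local + TLD + auth = 2 + 30 + 25 = 57 ms each
Remaining 5 lookups: 5 * 57 = 285 ms
Total = 107 + 285 = 392 ms

392


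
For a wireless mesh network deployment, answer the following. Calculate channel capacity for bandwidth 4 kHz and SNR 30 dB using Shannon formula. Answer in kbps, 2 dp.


Given: B = 4 kHz, SNR = 30 dB
SNR linear = 10^(30/10) = 1000
1 + SNR = 1001
log2(1001) = 9.9672262588
C = 4 * 1000 * 9.9672262588 = 39868.9050 bps
C = 39.868905 kbps -> 39.87 kbps (2 dp)

39.87


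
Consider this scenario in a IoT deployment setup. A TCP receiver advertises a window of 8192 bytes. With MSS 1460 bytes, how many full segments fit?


Given: RWND = 8192 bytes, MSS = 1460 bytes
Full segments = floor(RWND / MSS)
Full segments = floor(8192 / 1460)
Full segments = floor(5.611) = 5

5


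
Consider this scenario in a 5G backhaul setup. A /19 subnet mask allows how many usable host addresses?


Given: subnet mask /19
Host bits = 32 - 19 = 13
Total addresses = 2^13 = 8192
Usable hosts = 8192 - 2 (network + broadcast) = 8190

8190


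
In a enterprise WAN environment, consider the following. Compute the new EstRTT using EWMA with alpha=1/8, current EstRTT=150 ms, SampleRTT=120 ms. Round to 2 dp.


Given: EstRTT = 150 ms, SampleRTT = 120 ms, alpha = 1/8
New EstRTT = (1 - alpha) * EstRTT + alpha * SampleRTT
(7/8) * 150 = 131.25
(1/8) * 120 = 15
New EstRTT = 131.25 + 15 = 146.25 ms -> 146.25 ms (2 dp)

146.25


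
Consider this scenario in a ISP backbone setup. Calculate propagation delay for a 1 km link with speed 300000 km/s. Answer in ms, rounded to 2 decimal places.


Given: distance = 1 km, speed = 300000 km/s
Delay = distance / speed = 1 / 300000 seconds
Delay in ms = 1 * 1000 / 300000
Delay = 0.0033 ms
Rounded to 2 dp = 0.00 ms

0.00


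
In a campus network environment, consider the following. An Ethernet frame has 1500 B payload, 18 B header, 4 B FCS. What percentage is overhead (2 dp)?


Given: payload = 1500 B, header = 18 B, trailer = 4 B
Overhead bytes = header + trailer = 18 + 4 = 22
Total frame = payload + overhead = 1500 + 22 = 1522
Overhead % = 22 / 1522 * 100 = 1.4455% -> 1.45% (2 dp)

1.45


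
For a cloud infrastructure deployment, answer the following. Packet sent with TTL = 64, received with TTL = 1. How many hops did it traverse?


Given: initial TTL = 64, received TTL = 1
Hops = initial TTL - received TTL
Hops = 64 - 1 = 63

63


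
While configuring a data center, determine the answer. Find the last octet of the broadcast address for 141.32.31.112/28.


Given: IP = 141.32.31.112, prefix = /28
Host bits = 32 - 28 = 4
Network last octet = 112 AND mask = 112
Host part size = 2^4 - 1 = 15
Broadcast last octet = 112 OR 15 = 127

127


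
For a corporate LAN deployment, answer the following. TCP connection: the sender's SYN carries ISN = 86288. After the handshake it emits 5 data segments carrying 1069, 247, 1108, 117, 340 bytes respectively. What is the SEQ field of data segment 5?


The SYN occupies sequence number ISN = 86288, so the first data byte is ISN + 1 = 86289.
SEQ of data segment i = (ISN + 1) + sum of payload sizes of segments 1..i-1.
Segment 1: SEQ = 86289, payload = 1069 bytes
Segment 2: SEQ = 87358, payload = 247 bytes
Segment 3: SEQ = 87605, payload = 1108 bytes
Segment 4: SEQ = 88713, payload = 117 bytes
Segment 5: SEQ = 88830, payload = 340 bytes
SEQ of segment 5 = 86289 + 1069 + 247 + 1108 + 117 = 88830

88830


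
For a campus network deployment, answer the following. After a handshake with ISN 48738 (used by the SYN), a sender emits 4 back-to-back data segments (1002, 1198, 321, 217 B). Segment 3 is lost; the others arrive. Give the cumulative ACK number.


SYN uses sequence number 48738; first data byte = ISN + 1 = 48739.
Segment 1: SEQ = 48739, len = 1002 B, covers [48739, 49740]
Segment 2: SEQ = 49741, len = 1198 B, covers [49741, 50938]
Segment 3: SEQ = 50939, len = 321 B, covers [50939, 51259] [LOST]
Segment 4: SEQ = 51260, len = 217 B, covers [51260, 51476]
In-order data received: bytes [48739, 50938] (segments 1..2).
Segment 3 missing -> gap begins at byte 50939; later segments buffered out of order.
Cumulative ACK = next expected in-order byte = 48739 + 1002 + 1198 = 50939

50939


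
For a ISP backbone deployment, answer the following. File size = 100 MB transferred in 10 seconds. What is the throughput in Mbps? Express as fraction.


Given: file = 100 MB, time = 10 s
File in Mb = 100 * 8 = 800 Mb
Throughput = 800 / 10 Mbps
Throughput = 80 Mbps

80


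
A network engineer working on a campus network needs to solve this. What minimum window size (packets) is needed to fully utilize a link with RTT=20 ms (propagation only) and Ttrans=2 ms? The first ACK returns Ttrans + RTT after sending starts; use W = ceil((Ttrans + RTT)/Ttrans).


Given: Ttrans = 2 ms, RTT = 20 ms (= 2 * Tprop, Tprop = 10 ms)
Time until first ACK returns = Ttrans + RTT = 2 + 20 = 22 ms
Need W * Ttrans >= Ttrans + RTT  ->  W >= (Ttrans + RTT) / Ttrans
(Ttrans + RTT) / Ttrans = 22 / 2 = 11
W_min = ceil(11) = 11

11


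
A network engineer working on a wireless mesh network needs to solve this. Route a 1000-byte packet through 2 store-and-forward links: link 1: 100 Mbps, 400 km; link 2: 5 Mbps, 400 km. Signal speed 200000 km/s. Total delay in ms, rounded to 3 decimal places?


Packet = 1000 bytes = 8000 bits. Store-and-forward: sum (t_trans + t_prop) per link.
Link 1: t_trans = 8000/(100*10^6) s = 0.0800 ms; t_prop = 400/200000 s = 2.0000 ms; subtotal = 2.0800 ms
Link 2: t_trans = 8000/(5*10^6) s = 1.6000 ms; t_prop = 400/200000 s = 2.0000 ms; subtotal = 3.6000 ms
End-to-end = 2.0800 + 3.6000 = 5.6800 ms -> 5.680 ms (3 dp)

5.680


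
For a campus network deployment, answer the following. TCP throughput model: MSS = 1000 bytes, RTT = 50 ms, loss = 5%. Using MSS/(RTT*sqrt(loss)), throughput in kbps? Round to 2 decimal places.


Given: MSS = 1000 bytes, RTT = 50 ms, loss = 5%
RTT in seconds = 50 / 1000 = 0.05
Loss rate = 5% = 0.05
sqrt(loss) = sqrt(0.05) = 0.223606797750
Throughput (bytes/s) = 1000 / (0.05 * 0.223606797750) = 89442.7191
Throughput (kbps) = 89442.7191 * 8 / 1000 = 715.541753 -> 715.54 kbps (2 dp)

715.54


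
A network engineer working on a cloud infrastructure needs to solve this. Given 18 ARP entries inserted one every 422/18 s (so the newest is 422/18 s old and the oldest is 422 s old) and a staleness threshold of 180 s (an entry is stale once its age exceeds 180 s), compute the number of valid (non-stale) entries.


Ages are k * 422/18 s for k = 1..18 (spacing = 23.4444 s).
Entry k is valid iff k * 422/18 <= 180 iff k <= 18 * 180 / 422 = 7.6777
n_valid = floor(7.6777) = 7
(n_stale = 18 - 7 = 11)

7


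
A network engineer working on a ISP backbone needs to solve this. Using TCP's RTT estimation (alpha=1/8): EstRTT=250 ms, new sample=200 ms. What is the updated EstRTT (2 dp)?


Given: EstRTT = 250 ms, SampleRTT = 200 ms, alpha = 1/8
New EstRTT = (1 - alpha) * EstRTT + alpha * SampleRTT
(7/8) * 250 = 218.75
(1/8) * 200 = 25
New EstRTT = 218.75 + 25 = 243.75 ms -> 243.75 ms (2 dp)

243.75


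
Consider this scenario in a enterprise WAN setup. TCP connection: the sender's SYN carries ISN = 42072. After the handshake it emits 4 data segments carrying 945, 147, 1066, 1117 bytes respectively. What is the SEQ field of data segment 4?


The SYN occupies sequence number ISN = 42072, so the first data byte is ISN + 1 = 42073.
SEQ of data segment i = (ISN + 1) + sum of payload sizes of segments 1..i-1.
Segment 1: SEQ = 42073, payload = 945 bytes
Segment 2: SEQ = 43018, payload = 147 bytes
Segment 3: SEQ = 43165, payload = 1066 bytes
Segment 4: SEQ = 44231, payload = 1117 bytes
SEQ of segment 4 = 42073 + 945 + 147 + 1066 = 44231

44231


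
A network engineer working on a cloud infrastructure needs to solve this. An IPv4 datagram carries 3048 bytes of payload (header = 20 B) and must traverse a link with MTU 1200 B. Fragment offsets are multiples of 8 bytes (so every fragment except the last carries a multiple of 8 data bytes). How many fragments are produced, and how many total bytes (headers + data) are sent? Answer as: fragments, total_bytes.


Max data per non-final fragment = floor((MTU - header)/8)*8 = floor((1200 - 20)/8)*8 = floor(1180/8)*8 = 1176 B
Final fragment needs no 8-byte alignment: it can carry up to MTU - header = 1180 B
Non-final fragments needed = ceil((payload - 1180) / 1176) = ceil(1868/1176) = ceil(1.5884) = 2
Number of fragments = 2 + 1 = 3
Fragment sizes (data): 2 * 1176 B + 696 B (last, 696 <= 1180 OK)
Total bytes sent = payload + n_frags * header = 3048 + 3*20 = 3048 + 60 = 3108 B

3, 3108


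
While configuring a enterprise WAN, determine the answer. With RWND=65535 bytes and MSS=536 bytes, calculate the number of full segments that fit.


Given: RWND = 65535 bytes, MSS = 536 bytes
Full segments = floor(RWND / MSS)
Full segments = floor(65535 / 536)
Full segments = floor(122.2668) = 122

122


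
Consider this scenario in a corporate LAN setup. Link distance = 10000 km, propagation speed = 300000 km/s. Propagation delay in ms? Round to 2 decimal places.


Given: distance = 10000 km, speed = 300000 km/s
Delay = distance / speed = 10000 / 300000 seconds
Delay in ms = 10000 * 1000 / 300000
Delay = 33.3333 ms
Rounded to 2 dp = 33.33 ms

33.33


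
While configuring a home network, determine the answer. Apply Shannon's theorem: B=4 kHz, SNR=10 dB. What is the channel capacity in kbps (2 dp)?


Given: B = 4 kHz, SNR = 10 dB
SNR linear = 10^(10/10) = 10
1 + SNR = 11
log2(11) = 3.4594316186
C = 4 * 1000 * 3.4594316186 = 13837.7265 bps
C = 13.837726 kbps -> 13.84 kbps (2 dp)

13.84


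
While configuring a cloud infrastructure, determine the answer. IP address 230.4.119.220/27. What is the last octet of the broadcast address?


Given: IP = 230.4.119.220, prefix = /27
Host bits = 32 - 27 = 5
Network last octet = 220 AND mask = 192
Host part size = 2^5 - 1 = 31
Broadcast last octet = 192 OR 31 = 223

223


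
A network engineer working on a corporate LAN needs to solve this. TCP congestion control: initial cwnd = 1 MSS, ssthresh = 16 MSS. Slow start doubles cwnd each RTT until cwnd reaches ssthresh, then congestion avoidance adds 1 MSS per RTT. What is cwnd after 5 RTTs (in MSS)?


RTT 0: cwnd = 1 MSS (initial)
RTT 1: cwnd = 2 MSS (slow start, doubled)
RTT 2: cwnd = 4 MSS (slow start, doubled)
RTT 3: cwnd = 8 MSS (slow start, doubled)
RTT 4: cwnd = 16 MSS (slow start, doubled)
RTT 5: cwnd = 17 MSS (congestion avoidance, +1)

17


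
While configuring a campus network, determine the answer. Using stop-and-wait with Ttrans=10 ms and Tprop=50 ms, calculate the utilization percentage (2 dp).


Given: Ttrans = 10 ms, Tprop = 50 ms
RTT = 2 * Tprop = 2 * 50 = 100 ms
U = Ttrans / (Ttrans + RTT)
U = 10 / (10 + 100)
U = 10 / 110 = 0.090909
U% = 9.09%

9.09


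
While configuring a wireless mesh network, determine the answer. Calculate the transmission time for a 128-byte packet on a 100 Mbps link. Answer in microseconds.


Given: packet = 128 bytes, bandwidth = 100 Mbps
Packet in bits = 128 * 8 = 1024 bits
Bandwidth = 100 * 10^6 = 100000000 bps
Time = 1024 / 100000000 seconds
Time in us = 1024 * 10^6 / 100000000 = 10.24

10.24


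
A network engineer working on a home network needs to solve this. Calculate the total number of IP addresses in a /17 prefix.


Given: CIDR prefix /17
Host bits = 32 - 17 = 15
Total addresses = 2^15 = 32768

32768


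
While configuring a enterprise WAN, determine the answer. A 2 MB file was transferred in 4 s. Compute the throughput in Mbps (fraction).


Given: file = 2 MB, time = 4 s
File in Mb = 2 * 8 = 16 Mb
Throughput = 16 / 4 Mbps
Throughput = 4 Mbps

4


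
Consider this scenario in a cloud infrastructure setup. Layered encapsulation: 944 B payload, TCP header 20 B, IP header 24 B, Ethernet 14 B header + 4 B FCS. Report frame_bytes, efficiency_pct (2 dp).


TCP segment = 944 + 20 = 964 B
IP packet = 964 + 24 = 988 B
Ethernet frame = 988 + 14 + 4 = 1006 B
Efficiency = app / frame = 944 / 1006 = 0.938370 = 93.8370% -> 93.84% (2 dp)

1006, 93.84


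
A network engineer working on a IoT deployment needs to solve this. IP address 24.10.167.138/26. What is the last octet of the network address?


Given: IP = 24.10.167.138, prefix = /26
Subnet mask = 255.255.255.192
Last octet of IP: 138
Last octet of mask: 192
Network last octet = 138 AND 192 = 128

128


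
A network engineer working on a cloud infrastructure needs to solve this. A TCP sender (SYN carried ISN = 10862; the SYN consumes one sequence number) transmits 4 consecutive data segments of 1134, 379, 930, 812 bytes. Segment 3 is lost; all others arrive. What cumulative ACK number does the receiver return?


SYN uses sequence number 10862; first data byte = ISN + 1 = 10863.
Segment 1: SEQ = 10863, len = 1134 B, covers [10863, 11996]
Segment 2: SEQ = 11997, len = 379 B, covers [11997, 12375]
Segment 3: SEQ = 12376, len = 930 B, covers [12376, 13305] [LOST]
Segment 4: SEQ = 13306, len = 812 B, covers [13306, 14117]
In-order data received: bytes [10863, 12375] (segments 1..2).
Segment 3 missing -> gap begins at byte 12376; later segments buffered out of order.
Cumulative ACK = next expected in-order byte = 10863 + 1134 + 379 = 12376

12376


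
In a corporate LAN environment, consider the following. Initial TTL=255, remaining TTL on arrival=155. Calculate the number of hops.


Given: initial TTL = 255, received TTL = 155
Hops = initial TTL - received TTL
Hops = 255 - 155 = 100

100


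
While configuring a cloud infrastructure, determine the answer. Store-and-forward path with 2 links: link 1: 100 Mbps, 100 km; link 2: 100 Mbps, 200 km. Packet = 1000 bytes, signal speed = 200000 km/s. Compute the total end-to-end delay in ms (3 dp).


Packet = 1000 bytes = 8000 bits. Store-and-forward: sum (t_trans + t_prop) per link.
Link 1: t_trans = 8000/(100*10^6) s = 0.0800 ms; t_prop = 100/200000 s = 0.5000 ms; subtotal = 0.5800 ms
Link 2: t_trans = 8000/(100*10^6) s = 0.0800 ms; t_prop = 200/200000 s = 1.0000 ms; subtotal = 1.0800 ms
End-to-end = 0.5800 + 1.0800 = 1.6600 ms -> 1.660 ms (3 dp)

1.660


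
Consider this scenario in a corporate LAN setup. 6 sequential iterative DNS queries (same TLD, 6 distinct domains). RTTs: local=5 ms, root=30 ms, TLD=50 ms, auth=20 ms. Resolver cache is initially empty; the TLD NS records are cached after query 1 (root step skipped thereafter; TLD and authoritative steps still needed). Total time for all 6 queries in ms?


Lookup 1 (cold cache): local + root + TLD + auth = 5 + 30 + 50 + 20 = 105 ms
Lookups 2..6 (TLD NS cached -> skip root; new domain -> still ask TLD and auth): local + TLD + auth = 5 + 50 + 20 = 75 ms each
Remaining 5 lookups: 5 * 75 = 375 ms
Total = 105 + 375 = 480 ms

480


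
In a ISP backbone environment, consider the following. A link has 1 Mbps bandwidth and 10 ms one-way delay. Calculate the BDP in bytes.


Given: bandwidth = 1 Mbps, delay = 10 ms
BDP in bits = 1 * 10^6 * 10 / 1000
BDP in bits = 10000
BDP in bytes = 10000 / 8 = 1250

1250


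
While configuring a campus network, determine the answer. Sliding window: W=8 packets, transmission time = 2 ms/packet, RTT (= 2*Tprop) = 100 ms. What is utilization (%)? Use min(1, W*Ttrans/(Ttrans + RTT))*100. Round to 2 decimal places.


Given: W = 8, Ttrans = 2 ms, RTT = 100 ms (= 2 * Tprop, Tprop = 50 ms)
Cycle time = Ttrans + RTT = 2 + 100 = 102 ms (first packet sent until its ACK returns)
W * Ttrans = 8 * 2 = 16 ms of sending per cycle
W * Ttrans / (Ttrans + RTT) = 16 / 102 = 0.156863
U = min(1, 0.156863) = 0.156863
U% = 15.69%

15.69


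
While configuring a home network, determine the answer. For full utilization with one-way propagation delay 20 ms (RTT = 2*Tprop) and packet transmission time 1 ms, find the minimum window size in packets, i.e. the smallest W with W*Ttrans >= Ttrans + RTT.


Given: Ttrans = 1 ms, RTT = 40 ms (= 2 * Tprop, Tprop = 20 ms)
Time until first ACK returns = Ttrans + RTT = 1 + 40 = 41 ms
Need W * Ttrans >= Ttrans + RTT  ->  W >= (Ttrans + RTT) / Ttrans
(Ttrans + RTT) / Ttrans = 41 / 1 = 41
W_min = ceil(41) = 41

41


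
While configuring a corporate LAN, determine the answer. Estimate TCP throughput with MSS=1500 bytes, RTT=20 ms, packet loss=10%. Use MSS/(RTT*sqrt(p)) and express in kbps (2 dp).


Given: MSS = 1500 bytes, RTT = 20 ms, loss = 10%
RTT in seconds = 20 / 1000 = 0.02
Loss rate = 10% = 0.1
sqrt(loss) = sqrt(0.1) = 0.316227766017
Throughput (bytes/s) = 1500 / (0.02 * 0.316227766017) = 237170.8245
Throughput (kbps) = 237170.8245 * 8 / 1000 = 1897.366596 -> 1897.37 kbps (2 dp)

1897.37


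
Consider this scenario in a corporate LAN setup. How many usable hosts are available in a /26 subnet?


Given: subnet mask /26
Host bits = 32 - 26 = 6
Total addresses = 2^6 = 64
Usable hosts = 64 - 2 (network + broadcast) = 62

62


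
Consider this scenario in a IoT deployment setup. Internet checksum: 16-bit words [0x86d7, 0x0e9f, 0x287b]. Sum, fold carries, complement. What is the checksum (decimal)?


Given words: [0x86d7, 0x0e9f, 0x287b]
Step 1: Sum all words
Raw sum = 34519 + 3743 + 10363 = 48625
One's complement = ~48625 & 0xFFFF = 16910

16910


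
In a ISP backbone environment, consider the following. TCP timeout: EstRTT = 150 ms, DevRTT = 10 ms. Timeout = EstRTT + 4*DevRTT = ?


Given: EstRTT = 150 ms, DevRTT = 10 ms
Timeout = EstRTT + 4 * DevRTT
4 * DevRTT = 4 * 10 = 40
Timeout = 150 + 40 = 190 ms

190


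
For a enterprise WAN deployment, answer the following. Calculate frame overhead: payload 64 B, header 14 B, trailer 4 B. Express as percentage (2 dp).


Given: payload = 64 B, header = 14 B, trailer = 4 B
Overhead bytes = header + trailer = 14 + 4 = 18
Total frame = payload + overhead = 64 + 18 = 82
Overhead % = 18 / 82 * 100 = 21.9512% -> 21.95% (2 dp)

21.95


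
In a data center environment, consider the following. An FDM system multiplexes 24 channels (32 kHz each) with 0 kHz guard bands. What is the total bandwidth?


Given: 24 channels, 32 kHz each, guard = 0 kHz
Channel bandwidth = 24 * 32 = 768 kHz
Guard bands = 23 gaps * 0 kHz = 0 kHz
Total = 768 + 0 = 768 kHz

768


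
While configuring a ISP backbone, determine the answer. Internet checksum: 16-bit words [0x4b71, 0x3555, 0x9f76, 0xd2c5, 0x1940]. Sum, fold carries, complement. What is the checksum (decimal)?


Given words: [0x4b71, 0x3555, 0x9f76, 0xd2c5, 0x1940]
Step 1: Sum all words
Raw sum = 19313 + 13653 + 40822 + 53957 + 6464 = 134209
Step 2: Fold carry: (3137 + 2) = 3139
One's complement = ~3139 & 0xFFFF = 62396

62396


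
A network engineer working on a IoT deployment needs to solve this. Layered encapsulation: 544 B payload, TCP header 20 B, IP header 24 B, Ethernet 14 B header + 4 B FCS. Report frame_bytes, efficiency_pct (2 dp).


TCP segment = 544 + 20 = 564 B
IP packet = 564 + 24 = 588 B
Ethernet frame = 588 + 14 + 4 = 606 B
Efficiency = app / frame = 544 / 606 = 0.897690 = 89.7690% -> 89.77% (2 dp)

606, 89.77


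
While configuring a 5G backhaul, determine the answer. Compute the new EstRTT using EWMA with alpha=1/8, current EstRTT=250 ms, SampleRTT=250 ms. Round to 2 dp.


Given: EstRTT = 250 ms, SampleRTT = 250 ms, alpha = 1/8
New EstRTT = (1 - alpha) * EstRTT + alpha * SampleRTT
(7/8) * 250 = 218.75
(1/8) * 250 = 31.25
New EstRTT = 218.75 + 31.25 = 250 ms -> 250.00 ms (2 dp)

250.00


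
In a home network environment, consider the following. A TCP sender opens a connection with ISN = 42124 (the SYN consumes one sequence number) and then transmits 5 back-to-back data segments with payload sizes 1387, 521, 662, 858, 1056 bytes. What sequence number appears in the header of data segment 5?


The SYN occupies sequence number ISN = 42124, so the first data byte is ISN + 1 = 42125.
SEQ of data segment i = (ISN + 1) + sum of payload sizes of segments 1..i-1.
Segment 1: SEQ = 42125, payload = 1387 bytes
Segment 2: SEQ = 43512, payload = 521 bytes
Segment 3: SEQ = 44033, payload = 662 bytes
Segment 4: SEQ = 44695, payload = 858 bytes
Segment 5: SEQ = 45553, payload = 1056 bytes
SEQ of segment 5 = 42125 + 1387 + 521 + 662 + 858 = 45553

45553


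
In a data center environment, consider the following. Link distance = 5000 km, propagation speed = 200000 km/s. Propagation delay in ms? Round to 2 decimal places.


Given: distance = 5000 km, speed = 200000 km/s
Delay = distance / speed = 5000 / 200000 seconds
Delay in ms = 5000 * 1000 / 200000
Delay = 25.0000 ms
Rounded to 2 dp = 25.00 ms

25.00


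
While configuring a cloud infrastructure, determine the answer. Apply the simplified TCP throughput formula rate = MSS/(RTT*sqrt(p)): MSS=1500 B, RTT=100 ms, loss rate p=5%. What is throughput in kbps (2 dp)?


Given: MSS = 1500 bytes, RTT = 100 ms, loss = 5%
RTT in seconds = 100 / 1000 = 0.1
Loss rate = 5% = 0.05
sqrt(loss) = sqrt(0.05) = 0.223606797750
Throughput (bytes/s) = 1500 / (0.1 * 0.223606797750) = 67082.0393
Throughput (kbps) = 67082.0393 * 8 / 1000 = 536.656315 -> 536.66 kbps (2 dp)

536.66


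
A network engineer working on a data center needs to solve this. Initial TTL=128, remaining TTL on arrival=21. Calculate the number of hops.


Given: initial TTL = 128, received TTL = 21
Hops = initial TTL - received TTL
Hops = 128 - 21 = 107

107


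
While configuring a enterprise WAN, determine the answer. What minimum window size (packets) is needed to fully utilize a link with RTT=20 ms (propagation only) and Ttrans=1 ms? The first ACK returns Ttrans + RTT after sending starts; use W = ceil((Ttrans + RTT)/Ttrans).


Given: Ttrans = 1 ms, RTT = 20 ms (= 2 * Tprop, Tprop = 10 ms)
Time until first ACK returns = Ttrans + RTT = 1 + 20 = 21 ms
Need W * Ttrans >= Ttrans + RTT  ->  W >= (Ttrans + RTT) / Ttrans
(Ttrans + RTT) / Ttrans = 21 / 1 = 21
W_min = ceil(21) = 21

21


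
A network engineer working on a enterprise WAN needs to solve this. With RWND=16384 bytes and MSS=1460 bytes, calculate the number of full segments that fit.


Given: RWND = 16384 bytes, MSS = 1460 bytes
Full segments = floor(RWND / MSS)
Full segments = floor(16384 / 1460)
Full segments = floor(11.2219) = 11

11


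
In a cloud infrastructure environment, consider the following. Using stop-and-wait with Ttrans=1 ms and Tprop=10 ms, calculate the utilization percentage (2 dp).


Given: Ttrans = 1 ms, Tprop = 10 ms
RTT = 2 * Tprop = 2 * 10 = 20 ms
U = Ttrans / (Ttrans + RTT)
U = 1 / (1 + 20)
U = 1 / 21 = 0.047619
U% = 4.76%

4.76


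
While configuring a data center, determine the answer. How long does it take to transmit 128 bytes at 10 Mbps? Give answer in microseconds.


Given: packet = 128 bytes, bandwidth = 10 Mbps
Packet in bits = 128 * 8 = 1024 bits
Bandwidth = 10 * 10^6 = 10000000 bps
Time = 1024 / 10000000 seconds
Time in us = 1024 * 10^6 / 10000000 = 102.4

102.4


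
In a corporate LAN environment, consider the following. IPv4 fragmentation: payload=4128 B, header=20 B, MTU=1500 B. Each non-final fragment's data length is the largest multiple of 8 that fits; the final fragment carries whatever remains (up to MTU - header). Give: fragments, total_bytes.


Max data per non-final fragment = floor((MTU - header)/8)*8 = floor((1500 - 20)/8)*8 = floor(1480/8)*8 = 1480 B
Final fragment needs no 8-byte alignment: it can carry up to MTU - header = 1480 B
Non-final fragments needed = ceil((payload - 1480) / 1480) = ceil(2648/1480) = ceil(1.7892) = 2
Number of fragments = 2 + 1 = 3
Fragment sizes (data): 2 * 1480 B + 1168 B (last, 1168 <= 1480 OK)
Total bytes sent = payload + n_frags * header = 4128 + 3*20 = 4128 + 60 = 4188 B

3, 4188


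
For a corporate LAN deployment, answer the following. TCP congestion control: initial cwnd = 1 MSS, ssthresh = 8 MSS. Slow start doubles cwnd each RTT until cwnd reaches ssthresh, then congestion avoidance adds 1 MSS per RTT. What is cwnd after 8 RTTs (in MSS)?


RTT 0: cwnd = 1 MSS (initial)
RTT 1: cwnd = 2 MSS (slow start, doubled)
RTT 2: cwnd = 4 MSS (slow start, doubled)
RTT 3: cwnd = 8 MSS (slow start, doubled)
RTT 4: cwnd = 9 MSS (congestion avoidance, +1)
RTT 5: cwnd = 10 MSS (congestion avoidance, +1)
RTT 6: cwnd = 11 MSS (congestion avoidance, +1)
RTT 7: cwnd = 12 MSS (congestion avoidance, +1)
RTT 8: cwnd = 13 MSS (congestion avoidance, +1)

13


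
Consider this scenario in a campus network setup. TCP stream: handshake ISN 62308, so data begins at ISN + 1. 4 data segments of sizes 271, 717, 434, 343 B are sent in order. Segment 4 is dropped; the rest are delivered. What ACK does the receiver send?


SYN uses sequence number 62308; first data byte = ISN + 1 = 62309.
Segment 1: SEQ = 62309, len = 271 B, covers [62309, 62579]
Segment 2: SEQ = 62580, len = 717 B, covers [62580, 63296]
Segment 3: SEQ = 63297, len = 434 B, covers [63297, 63730]
Segment 4: SEQ = 63731, len = 343 B, covers [63731, 64073] [LOST]
In-order data received: bytes [62309, 63730] (segments 1..3).
Segment 4 missing -> gap begins at byte 63731.
Cumulative ACK = next expected in-order byte = 62309 + 271 + 717 + 434 = 63731

63731


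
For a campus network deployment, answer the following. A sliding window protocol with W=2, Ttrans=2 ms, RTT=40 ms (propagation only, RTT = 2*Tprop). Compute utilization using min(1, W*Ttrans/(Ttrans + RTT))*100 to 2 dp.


Given: W = 2, Ttrans = 2 ms, RTT = 40 ms (= 2 * Tprop, Tprop = 20 ms)
Cycle time = Ttrans + RTT = 2 + 40 = 42 ms (first packet sent until its ACK returns)
W * Ttrans = 2 * 2 = 4 ms of sending per cycle
W * Ttrans / (Ttrans + RTT) = 4 / 42 = 0.095238
U = min(1, 0.095238) = 0.095238
U% = 9.52%

9.52


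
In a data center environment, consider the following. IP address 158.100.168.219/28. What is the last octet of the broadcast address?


Given: IP = 158.100.168.219, prefix = /28
Host bits = 32 - 28 = 4
Network last octet = 219 AND mask = 208
Host part size = 2^4 - 1 = 15
Broadcast last octet = 208 OR 15 = 223

223
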